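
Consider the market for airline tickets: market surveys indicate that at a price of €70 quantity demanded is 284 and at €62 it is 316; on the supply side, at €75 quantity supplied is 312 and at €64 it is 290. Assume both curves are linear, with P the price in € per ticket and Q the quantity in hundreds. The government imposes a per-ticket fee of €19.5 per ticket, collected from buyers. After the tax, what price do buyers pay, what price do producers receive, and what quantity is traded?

Demand slope: (316 − 284)/(62 − 70) = -4, so Qd = 564 − 4P.
Supply slope: (290 − 312)/(64 − 75) = 2, so Qs = 2P + 162.
Before the tax: set 564 − 4P = 2P + 162 → P* = €67, Q* = 296.
With the tax collected from buyers, demand (in seller-price terms) shifts: Qd = 564 − 4(P + 19.5).
Solving gives Q = 270 with buyers paying €73.5 and producers receiving €54 (the €19.5 wedge).
The less price-elastic side of the market bears the larger share of a per-unit tax.

Buyers pay €73.5; producers receive €54; quantity = 270.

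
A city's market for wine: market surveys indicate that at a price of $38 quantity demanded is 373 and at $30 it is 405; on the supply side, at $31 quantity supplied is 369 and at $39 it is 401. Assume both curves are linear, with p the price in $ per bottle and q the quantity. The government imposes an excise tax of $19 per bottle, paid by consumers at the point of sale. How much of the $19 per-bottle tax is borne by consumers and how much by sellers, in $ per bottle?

Demand slope: (405 − 373)/(30 − 38) = -4, so qd = 525 − 4p.
Supply slope: (401 − 369)/(39 − 31) = 4, so qs = 4p + 245.
Without the tax, 525 − 4p = 4p + 245 gives 8p = 280, so p* = $35 and q* = 385.
With the tax collected from consumers, demand (in seller-price terms) shifts: qd = 525 − 4(p + 19).
Solving gives q = 347 with consumers paying $44.5 and sellers receiving $25.5 (the $19 wedge).
Burden on consumers: $9.5; on sellers: $9.5. (They sum to $19.)
The less price-elastic side of the market bears the larger share of a per-unit tax.

Consumers bear $9.5 per bottle; sellers bear $9.5 per bottle.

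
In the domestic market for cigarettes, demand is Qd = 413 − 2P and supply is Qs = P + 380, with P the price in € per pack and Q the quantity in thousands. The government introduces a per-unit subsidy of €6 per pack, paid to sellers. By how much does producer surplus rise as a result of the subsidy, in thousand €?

Without the subsidy, 413 − 2P = P + 380 gives 3P = 33, so P* = €11 and Q* = 391.
With a per-unit subsidy paid to sellers, each receives P + 6 per unit sold, so supply becomes Qs = (P + 6) + 380.
Solving gives Q = 395 with buyers paying €9 and sellers receiving €15 (the €6 wedge).
ΔPS is the trapezoid between Q = 395 and Q = 391 of height €4: ½ · (391 + 395) · 4 = €1572.

Producer surplus rises by €1572 thousand.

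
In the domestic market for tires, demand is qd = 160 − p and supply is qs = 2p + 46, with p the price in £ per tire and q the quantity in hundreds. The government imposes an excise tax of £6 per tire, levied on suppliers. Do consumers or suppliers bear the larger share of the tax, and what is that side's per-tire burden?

Consumers bear the larger share: £4 per tire.

Before the tax: set 160 − p = 2p + 46 → p* = £38, q* = 122.
With the tax collected from suppliers, supply shifts: qs = 2(p − 6) + 46.
Solving gives q = 118 with consumers paying £42 and suppliers receiving £36 (the £6 wedge).
Per-tire burden: consumers £4, suppliers £2.
Consumers take the larger share because demand is less price-elastic here (demand slope 1 vs supply slope 2).
The less price-elastic side of the market bears the larger share of a per-unit tax.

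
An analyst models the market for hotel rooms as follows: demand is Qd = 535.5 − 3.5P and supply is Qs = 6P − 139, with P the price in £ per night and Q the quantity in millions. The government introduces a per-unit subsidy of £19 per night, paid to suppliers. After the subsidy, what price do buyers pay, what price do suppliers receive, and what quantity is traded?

Buyers pay £59; suppliers receive £78; quantity = 329.

Without the subsidy, 535.5 − 3.5P = 6P − 139 gives 9.5P = 674.5, so P* = £71 and Q* = 287.
With a per-unit subsidy paid to suppliers, each receives P + 19 per unit sold, so supply becomes Qs = 6(P + 19) − 139.
New equilibrium: buyers pay £59, suppliers receive £78, Q = 329. (Wedge: Pb − Ps = −19.)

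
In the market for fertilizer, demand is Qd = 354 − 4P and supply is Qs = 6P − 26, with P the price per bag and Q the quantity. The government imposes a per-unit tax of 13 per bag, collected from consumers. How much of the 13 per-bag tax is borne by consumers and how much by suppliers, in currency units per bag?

Before the tax: set 354 − 4P = 6P − 26 → P* = 38, Q* = 202.
With the tax collected from consumers, demand (in seller-price terms) shifts: Qd = 354 − 4(P + 13).
Solving gives Q = 170.8 with consumers paying 45.8 and suppliers receiving 32.8 (the 13 wedge).
Burden on consumers: 7.8; on suppliers: 5.2. (They sum to 13.)
The less price-elastic side of the market bears the larger share of a per-unit tax.

Consumers bear 7.8 per bag; suppliers bear 5.2 per bag.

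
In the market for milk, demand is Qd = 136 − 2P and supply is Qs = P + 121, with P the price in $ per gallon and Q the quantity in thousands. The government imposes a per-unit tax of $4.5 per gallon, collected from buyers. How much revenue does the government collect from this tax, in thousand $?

Tax revenue = $553.5 thousand.

Without the tax, 136 − 2P = P + 121 gives 3P = 15, so P* = $5 and Q* = 126.
With the tax collected from buyers, demand (in seller-price terms) shifts: Qd = 136 − 2(P + 4.5).
New equilibrium: buyers pay $6.5, producers receive $2, Q = 123. (Wedge: Pb − Ps = 4.5.)
Revenue = t · Q = 4.5 · 123 = $553.5.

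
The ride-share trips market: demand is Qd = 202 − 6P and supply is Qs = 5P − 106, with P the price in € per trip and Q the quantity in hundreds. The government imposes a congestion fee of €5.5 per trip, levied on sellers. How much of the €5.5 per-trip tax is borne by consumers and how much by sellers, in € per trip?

Consumers bear €2.5 per trip; sellers bear €3 per trip.

Before the tax: set 202 − 6P = 5P − 106 → P* = €28, Q* = 34.
With the tax collected from sellers, supply shifts: Qs = 5(P − 5.5) − 106.
Solving gives Q = 19 with consumers paying €30.5 and sellers receiving €25 (the €5.5 wedge).
Burden on consumers: €2.5; on sellers: €3. (They sum to €5.5.)
The less price-elastic side of the market bears the larger share of a per-unit tax.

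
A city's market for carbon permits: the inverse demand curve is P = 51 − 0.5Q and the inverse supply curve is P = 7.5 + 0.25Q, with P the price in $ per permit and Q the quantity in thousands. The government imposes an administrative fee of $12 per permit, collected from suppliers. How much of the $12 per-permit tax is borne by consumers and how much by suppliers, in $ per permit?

Consumers bear $8 per permit; suppliers bear $4 per permit.

Rewrite in direct form: Qd = 102 − 2P and Qs = 4P − 30.
Without the tax, 102 − 2P = 4P − 30 gives 6P = 132, so P* = $22 and Q* = 58.
With the tax collected from suppliers, supply shifts: Qs = 4(P − 12) − 30.
Solving gives Q = 42 with consumers paying $30 and suppliers receiving $18 (the $12 wedge).
Burden on consumers: $8; on suppliers: $4. (They sum to $12.)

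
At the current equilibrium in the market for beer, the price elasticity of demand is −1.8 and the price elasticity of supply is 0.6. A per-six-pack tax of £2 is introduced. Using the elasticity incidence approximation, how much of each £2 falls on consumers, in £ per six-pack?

Consumers bear ≈ £0.5 per six-pack.

Incidence ratio: consumers' share ≈ εs / (εs + |εd|) = 0.6 / (0.6 + 1.8) = 0.25.
So consumers bear ≈ 0.25 × £2 = £0.5; suppliers bear £1.5.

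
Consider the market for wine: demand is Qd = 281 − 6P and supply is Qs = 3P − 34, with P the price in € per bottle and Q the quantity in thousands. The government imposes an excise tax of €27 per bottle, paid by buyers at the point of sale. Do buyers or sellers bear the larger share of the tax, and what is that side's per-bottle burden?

Without the tax, 281 − 6P = 3P − 34 gives 9P = 315, so P* = €35 and Q* = 71.
With the tax collected from buyers, demand (in seller-price terms) shifts: Qd = 281 − 6(P + 27).
New equilibrium: buyers pay €44, sellers receive €17, Q = 17. (Wedge: Pb − Ps = 27.)
Per-bottle burden: buyers €9, sellers €18.
Sellers take the larger share because supply is less price-elastic here (demand slope 6 vs supply slope 3).

Sellers bear the larger share: €18 per bottle.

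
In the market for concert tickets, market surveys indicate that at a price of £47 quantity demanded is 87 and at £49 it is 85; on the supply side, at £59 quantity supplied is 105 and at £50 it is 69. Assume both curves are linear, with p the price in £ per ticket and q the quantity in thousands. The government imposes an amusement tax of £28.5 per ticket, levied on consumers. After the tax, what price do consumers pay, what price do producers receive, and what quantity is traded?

Consumers pay £75.8; producers receive £47.3; quantity = 58.2.

Demand slope: (85 − 87)/(49 − 47) = -1, so qd = 134 − p.
Supply slope: (69 − 105)/(50 − 59) = 4, so qs = 4p − 131.
Without the tax, 134 − p = 4p − 131 gives 5p = 265, so p* = £53 and q* = 81.
With the tax collected from consumers, demand (in seller-price terms) shifts: qd = 134 − (p + 28.5).
Solving gives q = 58.2 with consumers paying £75.8 and producers receiving £47.3 (the £28.5 wedge).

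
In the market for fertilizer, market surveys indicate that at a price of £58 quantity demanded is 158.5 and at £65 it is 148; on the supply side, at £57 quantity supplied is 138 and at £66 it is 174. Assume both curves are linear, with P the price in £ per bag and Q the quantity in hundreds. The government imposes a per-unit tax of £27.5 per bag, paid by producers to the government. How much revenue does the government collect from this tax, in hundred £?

Tax revenue = £3410 hundred.

Demand slope: (148 − 158.5)/(65 − 58) = -1.5, so Qd = 245.5 − 1.5P.
Supply slope: (174 − 138)/(66 − 57) = 4, so Qs = 4P − 90.
Before the tax: set 245.5 − 1.5P = 4P − 90 → P* = £61, Q* = 154.
With the tax collected from producers, supply shifts: Qs = 4(P − 27.5) − 90.
New equilibrium: consumers pay £81, producers receive £53.5, Q = 124. (Wedge: Pb − Ps = 27.5.)
Revenue = t · Q = 27.5 · 124 = £3410.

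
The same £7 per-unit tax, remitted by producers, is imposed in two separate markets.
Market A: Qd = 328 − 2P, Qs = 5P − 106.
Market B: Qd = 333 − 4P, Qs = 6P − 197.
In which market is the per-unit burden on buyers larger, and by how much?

Market A: pre-tax P* = £62, Q* = 204; post-tax Q = 194; per-unit burden on buyers = £5.
Market B: pre-tax P* = £53, Q* = 121; post-tax Q = 104.2; per-unit burden on buyers = £4.2.
Difference: £5 vs £4.2 → market A is larger by £0.8.

Market A, by £0.8.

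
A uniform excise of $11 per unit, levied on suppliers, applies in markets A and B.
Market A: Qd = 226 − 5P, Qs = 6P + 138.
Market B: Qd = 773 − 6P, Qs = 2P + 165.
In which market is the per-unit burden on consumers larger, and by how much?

Market A: pre-tax P* = $8, Q* = 186; post-tax Q = 156; per-unit burden on consumers = $6.
Market B: pre-tax P* = $76, Q* = 317; post-tax Q = 300.5; per-unit burden on consumers = $2.75.
Difference: $6 vs $2.75 → market A is larger by $3.25.

Market A, by $3.25.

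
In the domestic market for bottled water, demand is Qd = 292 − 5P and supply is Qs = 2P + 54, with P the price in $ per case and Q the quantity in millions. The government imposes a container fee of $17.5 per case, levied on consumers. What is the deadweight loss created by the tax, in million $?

Without the tax, 292 − 5P = 2P + 54 gives 7P = 238, so P* = $34 and Q* = 122.
With the tax collected from consumers, demand (in seller-price terms) shifts: Qd = 292 − 5(P + 17.5).
New equilibrium: consumers pay $39, sellers receive $21.5, Q = 97. (Wedge: Pb − Ps = 17.5.)
Quantity falls by |ΔQ| = |122 − 97| = 25.
DWL = ½ · t · |ΔQ| = ½ · 17.5 · 25 = $218.75.

Deadweight loss = $218.75 million.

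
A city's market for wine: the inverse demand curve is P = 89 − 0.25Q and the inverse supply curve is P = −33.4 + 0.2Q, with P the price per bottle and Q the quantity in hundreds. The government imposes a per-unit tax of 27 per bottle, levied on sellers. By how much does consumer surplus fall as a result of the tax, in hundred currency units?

Rewrite in direct form: Qd = 356 − 4P and Qs = 5P + 167.
Without the tax, 356 − 4P = 5P + 167 gives 9P = 189, so P* = 21 and Q* = 272.
With the tax collected from sellers, supply shifts: Qs = 5(P − 27) + 167.
Solving gives Q = 212 with buyers paying 36 and sellers receiving 9 (the 27 wedge).
ΔCS is the trapezoid between Q = 212 and Q = 272 of height 15: ½ · (272 + 212) · 15 = 3630.

Consumer surplus falls by 3630 hundred.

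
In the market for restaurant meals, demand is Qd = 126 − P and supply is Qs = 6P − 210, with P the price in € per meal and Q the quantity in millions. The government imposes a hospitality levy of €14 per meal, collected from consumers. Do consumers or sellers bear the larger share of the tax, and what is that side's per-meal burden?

Without the tax, 126 − P = 6P − 210 gives 7P = 336, so P* = €48 and Q* = 78.
With the tax collected from consumers, demand (in seller-price terms) shifts: Qd = 126 − (P + 14).
Solving gives Q = 66 with consumers paying €60 and sellers receiving €46 (the €14 wedge).
Per-meal burden: consumers €12, sellers €2.
Consumers take the larger share because demand is less price-elastic here (demand slope 1 vs supply slope 6).
The less price-elastic side of the market bears the larger share of a per-unit tax.

Consumers bear the larger share: €12 per meal.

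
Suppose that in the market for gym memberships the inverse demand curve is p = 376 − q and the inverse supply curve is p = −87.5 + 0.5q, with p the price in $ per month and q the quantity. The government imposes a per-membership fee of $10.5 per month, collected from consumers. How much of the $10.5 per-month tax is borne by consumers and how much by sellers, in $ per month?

Consumers bear $7 per month; sellers bear $3.5 per month.

Rewrite in direct form: qd = 376 − p and qs = 2p + 175.
Before the tax: set 376 − p = 2p + 175 → p* = $67, q* = 309.
With the tax collected from consumers, demand (in seller-price terms) shifts: qd = 376 − (p + 10.5).
Solving gives q = 302 with consumers paying $74 and sellers receiving $63.5 (the $10.5 wedge).
Burden on consumers: $7; on sellers: $3.5. (They sum to $10.5.)
The less price-elastic side of the market bears the larger share of a per-unit tax.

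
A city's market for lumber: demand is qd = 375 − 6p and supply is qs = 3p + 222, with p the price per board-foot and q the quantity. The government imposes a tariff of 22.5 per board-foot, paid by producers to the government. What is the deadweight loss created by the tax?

Before the tax: set 375 − 6p = 3p + 222 → p* = 17, q* = 273.
With the tax collected from producers, supply shifts: qs = 3(p − 22.5) + 222.
New equilibrium: consumers pay 24.5, producers receive 2, q = 228. (Wedge: pb − ps = 22.5.)
Quantity falls by |ΔQ| = |273 − 228| = 45.
DWL = ½ · t · |ΔQ| = ½ · 22.5 · 45 = 506.25.

Deadweight loss = 506.25.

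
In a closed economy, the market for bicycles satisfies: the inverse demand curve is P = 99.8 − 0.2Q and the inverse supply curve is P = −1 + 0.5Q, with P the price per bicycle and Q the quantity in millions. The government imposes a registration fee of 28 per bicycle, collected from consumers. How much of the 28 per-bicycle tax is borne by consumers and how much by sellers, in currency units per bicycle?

Rewrite in direct form: Qd = 499 − 5P and Qs = 2P + 2.
Before the tax: set 499 − 5P = 2P + 2 → P* = 71, Q* = 144.
With the tax collected from consumers, demand (in seller-price terms) shifts: Qd = 499 − 5(P + 28).
New equilibrium: consumers pay 79, sellers receive 51, Q = 104. (Wedge: Pb − Ps = 28.)
Burden on consumers: 8; on sellers: 20. (They sum to 28.)
The less price-elastic side of the market bears the larger share of a per-unit tax.

Consumers bear 8 per bicycle; sellers bear 20 per bicycle.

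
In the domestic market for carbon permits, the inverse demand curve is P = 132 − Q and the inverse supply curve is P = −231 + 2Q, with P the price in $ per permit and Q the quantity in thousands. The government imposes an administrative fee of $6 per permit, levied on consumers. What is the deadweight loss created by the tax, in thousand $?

Deadweight loss = $6 thousand.

Rewrite in direct form: Qd = 132 − P and Qs = 0.5P + 115.5.
Before the tax: set 132 − P = 0.5P + 115.5 → P* = $11, Q* = 121.
With the tax collected from consumers, demand (in seller-price terms) shifts: Qd = 132 − (P + 6).
Solving gives Q = 119 with consumers paying $13 and sellers receiving $7 (the $6 wedge).
Quantity falls by |ΔQ| = |121 − 119| = 2.
DWL = ½ · t · |ΔQ| = ½ · 6 · 2 = $6.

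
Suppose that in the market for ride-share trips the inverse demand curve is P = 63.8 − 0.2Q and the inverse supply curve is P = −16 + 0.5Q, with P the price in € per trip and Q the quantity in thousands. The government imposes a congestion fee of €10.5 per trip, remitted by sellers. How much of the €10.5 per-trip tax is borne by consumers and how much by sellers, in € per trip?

Consumers bear €3 per trip; sellers bear €7.5 per trip.

Inverting to Q(P) form: Qd = 319 − 5P; Qs = 2P + 32.
Without the tax, 319 − 5P = 2P + 32 gives 7P = 287, so P* = €41 and Q* = 114.
With the tax collected from sellers, supply shifts: Qs = 2(P − 10.5) + 32.
Solving gives Q = 99 with consumers paying €44 and sellers receiving €33.5 (the €10.5 wedge).
Burden on consumers: €3; on sellers: €7.5. (They sum to €10.5.)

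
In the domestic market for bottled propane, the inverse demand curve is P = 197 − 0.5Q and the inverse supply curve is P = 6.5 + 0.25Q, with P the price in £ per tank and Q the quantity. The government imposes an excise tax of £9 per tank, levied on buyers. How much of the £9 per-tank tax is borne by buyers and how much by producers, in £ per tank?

Buyers bear £6 per tank; producers bear £3 per tank.

Rewrite in direct form: Qd = 394 − 2P and Qs = 4P − 26.
Without the tax, 394 − 2P = 4P − 26 gives 6P = 420, so P* = £70 and Q* = 254.
With the tax collected from buyers, demand (in seller-price terms) shifts: Qd = 394 − 2(P + 9).
Solving gives Q = 242 with buyers paying £76 and producers receiving £67 (the £9 wedge).
Burden on buyers: £6; on producers: £3. (They sum to £9.)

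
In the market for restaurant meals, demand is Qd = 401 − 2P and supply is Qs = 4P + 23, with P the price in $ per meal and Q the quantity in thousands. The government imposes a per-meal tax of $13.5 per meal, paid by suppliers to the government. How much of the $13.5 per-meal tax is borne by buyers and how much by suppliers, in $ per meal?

Buyers bear $9 per meal; suppliers bear $4.5 per meal.

Before the tax: set 401 − 2P = 4P + 23 → P* = $63, Q* = 275.
With the tax collected from suppliers, supply shifts: Qs = 4(P − 13.5) + 23.
New equilibrium: buyers pay $72, suppliers receive $58.5, Q = 257. (Wedge: Pb − Ps = 13.5.)
Burden on buyers: $9; on suppliers: $4.5. (They sum to $13.5.)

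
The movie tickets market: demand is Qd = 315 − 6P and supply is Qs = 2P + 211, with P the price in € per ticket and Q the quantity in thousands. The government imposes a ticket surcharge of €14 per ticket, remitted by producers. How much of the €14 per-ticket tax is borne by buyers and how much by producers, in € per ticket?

Before the tax: set 315 − 6P = 2P + 211 → P* = €13, Q* = 237.
With the tax collected from producers, supply shifts: Qs = 2(P − 14) + 211.
New equilibrium: buyers pay €16.5, producers receive €2.5, Q = 216. (Wedge: Pb − Ps = 14.)
Burden on buyers: €3.5; on producers: €10.5. (They sum to €14.)

Buyers bear €3.5 per ticket; producers bear €10.5 per ticket.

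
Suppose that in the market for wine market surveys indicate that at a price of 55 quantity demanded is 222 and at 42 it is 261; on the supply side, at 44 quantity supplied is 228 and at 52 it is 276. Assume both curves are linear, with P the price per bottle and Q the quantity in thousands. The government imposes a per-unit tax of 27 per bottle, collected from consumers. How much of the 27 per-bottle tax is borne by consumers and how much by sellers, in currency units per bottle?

Consumers bear 18 per bottle; sellers bear 9 per bottle.

Demand slope: (261 − 222)/(42 − 55) = -3, so Qd = 387 − 3P.
Supply slope: (276 − 228)/(52 − 44) = 6, so Qs = 6P − 36.
Before the tax: set 387 − 3P = 6P − 36 → P* = 47, Q* = 246.
With the tax collected from consumers, demand (in seller-price terms) shifts: Qd = 387 − 3(P + 27).
Solving gives Q = 192 with consumers paying 65 and sellers receiving 38 (the 27 wedge).
Burden on consumers: 18; on sellers: 9. (They sum to 27.)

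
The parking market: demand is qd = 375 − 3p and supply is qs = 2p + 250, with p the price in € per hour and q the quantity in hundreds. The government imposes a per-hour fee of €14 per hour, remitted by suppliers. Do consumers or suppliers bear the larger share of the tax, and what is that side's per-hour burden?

Without the tax, 375 − 3p = 2p + 250 gives 5p = 125, so p* = €25 and q* = 300.
With the tax collected from suppliers, supply shifts: qs = 2(p − 14) + 250.
Solving gives q = 283.2 with consumers paying €30.6 and suppliers receiving €16.6 (the €14 wedge).
Per-hour burden: consumers €5.6, suppliers €8.4.
Suppliers take the larger share because supply is less price-elastic here (demand slope 3 vs supply slope 2).

Suppliers bear the larger share: €8.4 per hour.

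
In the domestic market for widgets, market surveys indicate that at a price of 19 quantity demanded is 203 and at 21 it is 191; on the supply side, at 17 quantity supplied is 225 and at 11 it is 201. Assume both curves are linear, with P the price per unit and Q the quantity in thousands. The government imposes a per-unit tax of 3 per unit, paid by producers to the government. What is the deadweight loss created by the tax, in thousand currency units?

Deadweight loss = 10.8 thousand.

Demand slope: (191 − 203)/(21 − 19) = -6, so Qd = 317 − 6P.
Supply slope: (201 − 225)/(11 − 17) = 4, so Qs = 4P + 157.
Without the tax, 317 − 6P = 4P + 157 gives 10P = 160, so P* = 16 and Q* = 221.
With the tax collected from producers, supply shifts: Qs = 4(P − 3) + 157.
Solving gives Q = 213.8 with buyers paying 17.2 and producers receiving 14.2 (the 3 wedge).
Quantity falls by |ΔQ| = |221 − 213.8| = 7.2.
DWL = ½ · t · |ΔQ| = ½ · 3 · 7.2 = 10.8.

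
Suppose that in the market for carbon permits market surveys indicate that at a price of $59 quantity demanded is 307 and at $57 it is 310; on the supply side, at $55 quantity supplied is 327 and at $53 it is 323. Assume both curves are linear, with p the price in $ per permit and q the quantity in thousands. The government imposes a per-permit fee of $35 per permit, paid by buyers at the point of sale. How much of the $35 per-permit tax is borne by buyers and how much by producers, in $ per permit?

Demand slope: (310 − 307)/(57 − 59) = -1.5, so qd = 395.5 − 1.5p.
Supply slope: (323 − 327)/(53 − 55) = 2, so qs = 2p + 217.
Without the tax, 395.5 − 1.5p = 2p + 217 gives 3.5p = 178.5, so p* = $51 and q* = 319.
With the tax collected from buyers, demand (in seller-price terms) shifts: qd = 395.5 − 1.5(p + 35).
New equilibrium: buyers pay $71, producers receive $36, q = 289. (Wedge: pb − ps = 35.)
Burden on buyers: $20; on producers: $15. (They sum to $35.)

Buyers bear $20 per permit; producers bear $15 per permit.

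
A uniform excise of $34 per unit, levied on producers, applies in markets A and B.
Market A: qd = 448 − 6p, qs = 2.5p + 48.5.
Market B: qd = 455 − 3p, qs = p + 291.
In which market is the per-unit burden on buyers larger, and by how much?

Market A, by $1.5.

Market A: pre-tax p* = $47, q* = 166; post-tax q = 106; per-unit burden on buyers = $10.
Market B: pre-tax p* = $41, q* = 332; post-tax q = 306.5; per-unit burden on buyers = $8.5.
Difference: $10 vs $8.5 → market A is larger by $1.5.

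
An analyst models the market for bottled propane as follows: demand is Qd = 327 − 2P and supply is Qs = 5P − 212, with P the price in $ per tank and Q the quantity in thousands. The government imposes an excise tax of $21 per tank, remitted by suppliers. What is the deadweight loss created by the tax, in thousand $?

Before the tax: set 327 − 2P = 5P − 212 → P* = $77, Q* = 173.
With the tax collected from suppliers, supply shifts: Qs = 5(P − 21) − 212.
New equilibrium: consumers pay $92, suppliers receive $71, Q = 143. (Wedge: Pb − Ps = 21.)
Quantity falls by |ΔQ| = |173 − 143| = 30.
DWL = ½ · t · |ΔQ| = ½ · 21 · 30 = $315.

Deadweight loss = $315 thousand.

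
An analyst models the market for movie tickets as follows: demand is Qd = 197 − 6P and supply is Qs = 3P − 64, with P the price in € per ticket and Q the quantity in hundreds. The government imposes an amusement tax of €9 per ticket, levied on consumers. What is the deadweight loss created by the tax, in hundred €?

Without the tax, 197 − 6P = 3P − 64 gives 9P = 261, so P* = €29 and Q* = 23.
With the tax collected from consumers, demand (in seller-price terms) shifts: Qd = 197 − 6(P + 9).
New equilibrium: consumers pay €32, producers receive €23, Q = 5. (Wedge: Pb − Ps = 9.)
Quantity falls by |ΔQ| = |23 − 5| = 18.
DWL = ½ · t · |ΔQ| = ½ · 9 · 18 = €81.

Deadweight loss = €81 hundred.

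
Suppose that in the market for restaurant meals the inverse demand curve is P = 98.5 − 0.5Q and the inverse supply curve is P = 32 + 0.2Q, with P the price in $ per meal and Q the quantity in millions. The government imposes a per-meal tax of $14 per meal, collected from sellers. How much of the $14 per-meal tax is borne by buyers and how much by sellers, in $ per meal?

Inverting to Q(P) form: Qd = 197 − 2P; Qs = 5P − 160.
Before the tax: set 197 − 2P = 5P − 160 → P* = $51, Q* = 95.
With the tax collected from sellers, supply shifts: Qs = 5(P − 14) − 160.
Solving gives Q = 75 with buyers paying $61 and sellers receiving $47 (the $14 wedge).
Burden on buyers: $10; on sellers: $4. (They sum to $14.)

Buyers bear $10 per meal; sellers bear $4 per meal.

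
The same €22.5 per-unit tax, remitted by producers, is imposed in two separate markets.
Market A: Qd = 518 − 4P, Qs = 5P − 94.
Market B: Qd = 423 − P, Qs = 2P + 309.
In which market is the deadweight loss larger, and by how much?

Market A, by €393.75.

Market A: pre-tax P* = €68, Q* = 246; post-tax Q = 196; deadweight loss = €562.5.
Market B: pre-tax P* = €38, Q* = 385; post-tax Q = 370; deadweight loss = €168.75.
Difference: €562.5 vs €168.75 → market A is larger by €393.75.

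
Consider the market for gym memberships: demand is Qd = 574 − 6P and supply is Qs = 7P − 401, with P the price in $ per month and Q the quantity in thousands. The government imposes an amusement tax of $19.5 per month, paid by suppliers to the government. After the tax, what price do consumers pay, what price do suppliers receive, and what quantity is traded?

Consumers pay $85.5; suppliers receive $66; quantity = 61.

Without the tax, 574 − 6P = 7P − 401 gives 13P = 975, so P* = $75 and Q* = 124.
With the tax collected from suppliers, supply shifts: Qs = 7(P − 19.5) − 401.
New equilibrium: consumers pay $85.5, suppliers receive $66, Q = 61. (Wedge: Pb − Ps = 19.5.)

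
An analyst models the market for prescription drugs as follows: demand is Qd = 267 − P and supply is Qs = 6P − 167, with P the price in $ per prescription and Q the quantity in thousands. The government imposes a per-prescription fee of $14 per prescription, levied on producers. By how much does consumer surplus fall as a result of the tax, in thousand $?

Consumer surplus falls by $2388 thousand.

Before the tax: set 267 − P = 6P − 167 → P* = $62, Q* = 205.
With the tax collected from producers, supply shifts: Qs = 6(P − 14) − 167.
New equilibrium: buyers pay $74, producers receive $60, Q = 193. (Wedge: Pb − Ps = 14.)
ΔCS is the trapezoid between Q = 193 and Q = 205 of height $12: ½ · (205 + 193) · 12 = $2388.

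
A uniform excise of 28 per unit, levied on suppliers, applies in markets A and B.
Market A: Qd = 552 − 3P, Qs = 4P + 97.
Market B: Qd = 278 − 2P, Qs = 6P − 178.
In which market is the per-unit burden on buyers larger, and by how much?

Market B, by 5.

Market A: pre-tax P* = 65, Q* = 357; post-tax Q = 309; per-unit burden on buyers = 16.
Market B: pre-tax P* = 57, Q* = 164; post-tax Q = 122; per-unit burden on buyers = 21.
Difference: 16 vs 21 → market B is larger by 5.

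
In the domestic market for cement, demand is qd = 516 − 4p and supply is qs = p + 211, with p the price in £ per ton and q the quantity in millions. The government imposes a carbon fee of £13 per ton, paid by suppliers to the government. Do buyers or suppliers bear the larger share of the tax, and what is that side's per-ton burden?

Suppliers bear the larger share: £10.4 per ton.

Without the tax, 516 − 4p = p + 211 gives 5p = 305, so p* = £61 and q* = 272.
With the tax collected from suppliers, supply shifts: qs = (p − 13) + 211.
New equilibrium: buyers pay £63.6, suppliers receive £50.6, q = 261.6. (Wedge: pb − ps = 13.)
Per-ton burden: buyers £2.6, suppliers £10.4.
Suppliers take the larger share because supply is less price-elastic here (demand slope 4 vs supply slope 1).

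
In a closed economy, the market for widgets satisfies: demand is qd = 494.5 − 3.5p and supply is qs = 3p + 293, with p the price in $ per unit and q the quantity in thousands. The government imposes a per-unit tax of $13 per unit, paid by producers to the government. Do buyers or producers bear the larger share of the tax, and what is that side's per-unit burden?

Producers bear the larger share: $7 per unit.

Before the tax: set 494.5 − 3.5p = 3p + 293 → p* = $31, q* = 386.
With the tax collected from producers, supply shifts: qs = 3(p − 13) + 293.
Solving gives q = 365 with buyers paying $37 and producers receiving $24 (the $13 wedge).
Per-unit burden: buyers $6, producers $7.
Producers take the larger share because supply is less price-elastic here (demand slope 3.5 vs supply slope 3).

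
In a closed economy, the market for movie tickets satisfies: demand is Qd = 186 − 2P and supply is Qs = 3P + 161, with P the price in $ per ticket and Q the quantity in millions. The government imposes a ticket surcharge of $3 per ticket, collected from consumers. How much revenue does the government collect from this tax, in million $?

Without the tax, 186 − 2P = 3P + 161 gives 5P = 25, so P* = $5 and Q* = 176.
With the tax collected from consumers, demand (in seller-price terms) shifts: Qd = 186 − 2(P + 3).
New equilibrium: consumers pay $6.8, producers receive $3.8, Q = 172.4. (Wedge: Pb − Ps = 3.)
Revenue = t · Q = 3 · 172.4 = $517.2.

Tax revenue = $517.2 million.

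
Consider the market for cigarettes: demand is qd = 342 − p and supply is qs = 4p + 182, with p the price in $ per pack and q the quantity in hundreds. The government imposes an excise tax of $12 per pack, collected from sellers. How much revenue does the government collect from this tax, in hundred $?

Without the tax, 342 − p = 4p + 182 gives 5p = 160, so p* = $32 and q* = 310.
With the tax collected from sellers, supply shifts: qs = 4(p − 12) + 182.
Solving gives q = 300.4 with consumers paying $41.6 and sellers receiving $29.6 (the $12 wedge).
Revenue = t · Q = 12 · 300.4 = $3604.8.

Tax revenue = $3604.8 hundred.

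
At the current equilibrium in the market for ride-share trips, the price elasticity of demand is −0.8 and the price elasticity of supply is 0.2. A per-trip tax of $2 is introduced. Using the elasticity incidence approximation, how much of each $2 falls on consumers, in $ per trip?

Consumers bear ≈ $0.4 per trip.

Incidence ratio: consumers' share ≈ εs / (εs + |εd|) = 0.2 / (0.2 + 0.8) = 0.2.
So consumers bear ≈ 0.2 × $2 = $0.4; suppliers bear $1.6.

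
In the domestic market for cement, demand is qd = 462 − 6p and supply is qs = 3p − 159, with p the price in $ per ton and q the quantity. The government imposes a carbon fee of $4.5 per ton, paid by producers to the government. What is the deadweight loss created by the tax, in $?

Without the tax, 462 − 6p = 3p − 159 gives 9p = 621, so p* = $69 and q* = 48.
With the tax collected from producers, supply shifts: qs = 3(p − 4.5) − 159.
Solving gives q = 39 with consumers paying $70.5 and producers receiving $66 (the $4.5 wedge).
Quantity falls by |ΔQ| = |48 − 39| = 9.
DWL = ½ · t · |ΔQ| = ½ · 4.5 · 9 = $20.25.

Deadweight loss = $20.25.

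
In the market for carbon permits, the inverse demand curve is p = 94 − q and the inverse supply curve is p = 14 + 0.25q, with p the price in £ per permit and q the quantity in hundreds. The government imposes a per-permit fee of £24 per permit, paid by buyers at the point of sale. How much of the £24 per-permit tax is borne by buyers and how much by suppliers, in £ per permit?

Buyers bear £19.2 per permit; suppliers bear £4.8 per permit.

Rewrite in direct form: qd = 94 − p and qs = 4p − 56.
Before the tax: set 94 − p = 4p − 56 → p* = £30, q* = 64.
With the tax collected from buyers, demand (in seller-price terms) shifts: qd = 94 − (p + 24).
New equilibrium: buyers pay £49.2, suppliers receive £25.2, q = 44.8. (Wedge: pb − ps = 24.)
Burden on buyers: £19.2; on suppliers: £4.8. (They sum to £24.)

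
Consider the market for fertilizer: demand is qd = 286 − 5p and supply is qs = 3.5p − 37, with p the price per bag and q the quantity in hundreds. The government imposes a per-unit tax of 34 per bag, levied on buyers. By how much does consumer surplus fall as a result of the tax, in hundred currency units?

Consumer surplus falls by 854 hundred.

Without the tax, 286 − 5p = 3.5p − 37 gives 8.5p = 323, so p* = 38 and q* = 96.
With the tax collected from buyers, demand (in seller-price terms) shifts: qd = 286 − 5(p + 34).
Solving gives q = 26 with buyers paying 52 and producers receiving 18 (the 34 wedge).
ΔCS is the trapezoid between Q = 26 and Q = 96 of height 14: ½ · (96 + 26) · 14 = 854.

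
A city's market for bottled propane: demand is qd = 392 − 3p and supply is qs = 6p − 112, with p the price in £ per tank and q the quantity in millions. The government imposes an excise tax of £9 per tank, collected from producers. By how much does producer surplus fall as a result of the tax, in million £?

Producer surplus falls by £645 million.

Without the tax, 392 − 3p = 6p − 112 gives 9p = 504, so p* = £56 and q* = 224.
With the tax collected from producers, supply shifts: qs = 6(p − 9) − 112.
Solving gives q = 206 with consumers paying £62 and producers receiving £53 (the £9 wedge).
ΔPS is the trapezoid between Q = 206 and Q = 224 of height £3: ½ · (224 + 206) · 3 = £645.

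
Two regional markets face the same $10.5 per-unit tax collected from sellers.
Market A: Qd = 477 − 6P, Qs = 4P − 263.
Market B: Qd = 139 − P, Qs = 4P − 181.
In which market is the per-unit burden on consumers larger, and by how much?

Market A: pre-tax P* = $74, Q* = 33; post-tax Q = 7.8; per-unit burden on consumers = $4.2.
Market B: pre-tax P* = $64, Q* = 75; post-tax Q = 66.6; per-unit burden on consumers = $8.4.
Difference: $4.2 vs $8.4 → market B is larger by $4.2.

Market B, by $4.2.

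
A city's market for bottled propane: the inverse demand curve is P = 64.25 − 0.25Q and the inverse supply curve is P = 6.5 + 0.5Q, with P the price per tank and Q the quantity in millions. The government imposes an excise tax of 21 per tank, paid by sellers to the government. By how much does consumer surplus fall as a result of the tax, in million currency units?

Consumer surplus falls by 441 million.

Rewrite in direct form: Qd = 257 − 4P and Qs = 2P − 13.
Without the tax, 257 − 4P = 2P − 13 gives 6P = 270, so P* = 45 and Q* = 77.
With the tax collected from sellers, supply shifts: Qs = 2(P − 21) − 13.
Solving gives Q = 49 with buyers paying 52 and sellers receiving 31 (the 21 wedge).
ΔCS is the trapezoid between Q = 49 and Q = 77 of height 7: ½ · (77 + 49) · 7 = 441.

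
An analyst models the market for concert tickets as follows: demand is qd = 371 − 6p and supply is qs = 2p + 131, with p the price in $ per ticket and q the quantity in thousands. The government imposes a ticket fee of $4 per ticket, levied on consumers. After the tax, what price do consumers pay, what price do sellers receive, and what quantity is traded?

Consumers pay $31; sellers receive $27; quantity = 185.

Before the tax: set 371 − 6p = 2p + 131 → p* = $30, q* = 191.
With the tax collected from consumers, demand (in seller-price terms) shifts: qd = 371 − 6(p + 4).
Solving gives q = 185 with consumers paying $31 and sellers receiving $27 (the $4 wedge).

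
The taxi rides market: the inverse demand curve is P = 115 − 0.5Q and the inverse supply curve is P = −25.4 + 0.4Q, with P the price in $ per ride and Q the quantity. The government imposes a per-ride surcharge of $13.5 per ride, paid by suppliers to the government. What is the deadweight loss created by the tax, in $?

Deadweight loss = $101.25.

Inverting to Q(P) form: Qd = 230 − 2P; Qs = 2.5P + 63.5.
Before the tax: set 230 − 2P = 2.5P + 63.5 → P* = $37, Q* = 156.
With the tax collected from suppliers, supply shifts: Qs = 2.5(P − 13.5) + 63.5.
New equilibrium: consumers pay $44.5, suppliers receive $31, Q = 141. (Wedge: Pb − Ps = 13.5.)
Quantity falls by |ΔQ| = |156 − 141| = 15.
DWL = ½ · t · |ΔQ| = ½ · 13.5 · 15 = $101.25.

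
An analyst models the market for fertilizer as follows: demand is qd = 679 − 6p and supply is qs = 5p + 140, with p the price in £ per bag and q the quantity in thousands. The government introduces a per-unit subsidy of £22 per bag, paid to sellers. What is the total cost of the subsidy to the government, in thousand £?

Before the subsidy: set 679 − 6p = 5p + 140 → p* = £49, q* = 385.
With a per-unit subsidy paid to sellers, each receives p + 22 per unit sold, so supply becomes qs = 5(p + 22) + 140.
Solving gives q = 445 with consumers paying £39 and sellers receiving £61 (the £22 wedge).
Outlay = t · Q = 22 · 445 = £9790.

Government outlay = £9790 thousand.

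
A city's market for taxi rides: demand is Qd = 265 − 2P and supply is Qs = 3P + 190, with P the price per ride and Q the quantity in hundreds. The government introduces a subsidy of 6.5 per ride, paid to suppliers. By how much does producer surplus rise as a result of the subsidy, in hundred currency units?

Before the subsidy: set 265 − 2P = 3P + 190 → P* = 15, Q* = 235.
With a per-unit subsidy paid to suppliers, each receives P + 6.5 per unit sold, so supply becomes Qs = 3(P + 6.5) + 190.
Solving gives Q = 242.8 with consumers paying 11.1 and suppliers receiving 17.6 (the 6.5 wedge).
ΔPS is the trapezoid between Q = 242.8 and Q = 235 of height 2.6: ½ · (235 + 242.8) · 2.6 = 621.14.

Producer surplus rises by 621.14 hundred.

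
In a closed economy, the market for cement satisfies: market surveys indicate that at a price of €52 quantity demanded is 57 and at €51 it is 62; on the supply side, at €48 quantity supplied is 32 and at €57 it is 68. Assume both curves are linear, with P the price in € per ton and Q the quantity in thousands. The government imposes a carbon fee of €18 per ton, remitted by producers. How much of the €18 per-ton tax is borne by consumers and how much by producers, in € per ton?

Demand slope: (62 − 57)/(51 − 52) = -5, so Qd = 317 − 5P.
Supply slope: (68 − 32)/(57 − 48) = 4, so Qs = 4P − 160.
Without the tax, 317 − 5P = 4P − 160 gives 9P = 477, so P* = €53 and Q* = 52.
With the tax collected from producers, supply shifts: Qs = 4(P − 18) − 160.
New equilibrium: consumers pay €61, producers receive €43, Q = 12. (Wedge: Pb − Ps = 18.)
Burden on consumers: €8; on producers: €10. (They sum to €18.)
The less price-elastic side of the market bears the larger share of a per-unit tax.

Consumers bear €8 per ton; producers bear €10 per ton.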